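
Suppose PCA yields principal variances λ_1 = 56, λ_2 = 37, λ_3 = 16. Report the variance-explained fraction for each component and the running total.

Step 1 — total variance = trace(Sigma) = Σ λ_i = 56 + 37 + 16 = 109.

Step 2 — fraction explained by component i = λ_i / Σ λ:
  PC1: 56/109 = 0.5138
  PC2: 37/109 = 0.3394
  PC3: 16/109 = 0.1468

Step 3 — cumulative fraction after k components = (λ_1 + ... + λ_k) / Σ λ:
  k = 1: 56/109 = 0.5138
  k = 2: (56 + 37)/109 = 93/109 = 0.8532
  k = 3: (56 + 37 + 16)/109 = 109/109 = 1

Summary (fraction, with percent):

explained: PC1 0.5138 (51.38%), PC2 0.3394 (33.94%), PC3 0.1468 (14.68%);  cumulative: 0.5138, 0.8532, 1


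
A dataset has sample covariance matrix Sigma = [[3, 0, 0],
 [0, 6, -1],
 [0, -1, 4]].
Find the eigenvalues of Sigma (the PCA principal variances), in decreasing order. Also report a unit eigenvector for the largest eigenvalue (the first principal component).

Step 1 — characteristic polynomial p(λ) = det(λI - Sigma) = λ³ - tr·λ² + c_1·λ - det, where tr = trace, c_1 = sum of the principal 2×2 minors, det = det(Sigma):
  tr = 3 + 6 + 4 = 13,
  c_1 = (3·6 - (0)²) + (3·4 - (0)²) + (6·4 - (-1)²) = 18 + 12 + 23 = 53,
  det = 3·(6·4 - (-1)²) - (0)·((0)·4 - (-1)·(0)) + (0)·((0)·(-1) - 6·(0)) = 3·(23) - (0)·(0) + (0)·(0) = 69.
  So p(λ) = λ³ - 13λ² + 53λ - 69.
Step 2 — look for an integer root (rational root theorem: any rational root is an integer divisor of 69). Testing λ = 3:
  p(3) = 27 - 117 + 159 - 69 = 0  ✓
  Dividing out (λ - 3): p(λ) = (λ - 3)(λ² - 10λ + 23).
Step 3 — remaining eigenvalues from the quadratic λ² - 10λ + 23 = 0:
  Δ = 10² - 4·23 = 100 - 92 = 8,  λ = (10 ± √8)/2 = (10 ± 2.8284)/2 ≈ 6.4142 or 3.5858.
  Sorted: λ_1 = 6.4142,  λ_2 = 3.5858,  λ_3 = 3  (check: sum = 13 = tr ✓).

Step 4 — unit eigenvector for λ_1 ≈ 6.4142: v spans the null space of (Sigma - λ_1 I), whose rows are
  r_1 = (-3.4142, 0, 0),  r_2 = (0, -0.4142, -1),  r_3 = (0, -1, -2.4142).
  v is orthogonal to every row, so take v ∝ r_1 × r_2 = ((0)·(-1) - (0)·(-0.4142), (0)·(0) - (-3.4142)·(-1), (-3.4142)·(-0.4142) - (0)·(0)) ≈ (0, -3.4142, 1.4142).
  Rescale (multiply by -1 so the first nonzero entry is positive): u = (0, 3.4142, -1.4142).
  ||u|| = √((0)² + (3.4142)² + (-1.4142)²) = √(13.6569) ≈ 3.6955,  v_1 = u/||u|| ≈ (0, 0.9239, -0.3827) (||v_1|| = 1).

λ_1 = 6.4142,  λ_2 = 3.5858,  λ_3 = 3;  v_1 ≈ (0, 0.9239, -0.3827)


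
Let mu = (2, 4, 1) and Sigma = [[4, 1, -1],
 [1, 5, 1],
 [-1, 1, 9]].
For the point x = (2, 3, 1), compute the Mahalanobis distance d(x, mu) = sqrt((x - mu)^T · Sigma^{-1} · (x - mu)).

Step 1 — centre the observation: (x - mu) = (0, -1, 0).

Step 2 — invert Sigma (cofactor / det for 3×3, or solve directly):
  Sigma^{-1} = [[0.275, -0.0625, 0.0375],
 [-0.0625, 0.2188, -0.0312],
 [0.0375, -0.0312, 0.1188]].

Step 3 — form the quadratic (x - mu)^T · Sigma^{-1} · (x - mu):
  Sigma^{-1} · (x - mu) = (0.0625, -0.2188, 0.0312).
  (x - mu)^T · [Sigma^{-1} · (x - mu)] = (0)·(0.0625) + (-1)·(-0.2188) + (0)·(0.0312) = 0.2188.

Step 4 — take square root: d = √(0.2188) ≈ 0.4677.

d(x, mu) = √(0.2188) ≈ 0.4677


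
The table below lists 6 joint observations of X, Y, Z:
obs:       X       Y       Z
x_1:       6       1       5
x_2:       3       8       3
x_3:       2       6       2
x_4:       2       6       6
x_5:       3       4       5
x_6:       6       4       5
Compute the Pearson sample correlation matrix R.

Step 1 — column means:
  mean(X) = (6 + 3 + 2 + 2 + 3 + 6) / 6 = 22/6 = 3.6667
  mean(Y) = (1 + 8 + 6 + 6 + 4 + 4) / 6 = 29/6 = 4.8333
  mean(Z) = (5 + 3 + 2 + 6 + 5 + 5) / 6 = 26/6 = 4.3333

Step 2 — sample variances and covariances s[i,j] = (1/(n-1)) · Σ_k (x_{k,i} - mean_i) · (x_{k,j} - mean_j), with n-1 = 5:
  s[X,X] = ((2.3333)·(2.3333) + (-0.6667)·(-0.6667) + (-1.6667)·(-1.6667) + (-1.6667)·(-1.6667) + (-0.6667)·(-0.6667) + (2.3333)·(2.3333)) / 5 = 17.3333/5 = 3.4667
  s[X,Y] = ((2.3333)·(-3.8333) + (-0.6667)·(3.1667) + (-1.6667)·(1.1667) + (-1.6667)·(1.1667) + (-0.6667)·(-0.8333) + (2.3333)·(-0.8333)) / 5 = -16.3333/5 = -3.2667
  s[X,Z] = ((2.3333)·(0.6667) + (-0.6667)·(-1.3333) + (-1.6667)·(-2.3333) + (-1.6667)·(1.6667) + (-0.6667)·(0.6667) + (2.3333)·(0.6667)) / 5 = 4.6667/5 = 0.9333
  s[Y,Y] = ((-3.8333)·(-3.8333) + (3.1667)·(3.1667) + (1.1667)·(1.1667) + (1.1667)·(1.1667) + (-0.8333)·(-0.8333) + (-0.8333)·(-0.8333)) / 5 = 28.8333/5 = 5.7667
  s[Y,Z] = ((-3.8333)·(0.6667) + (3.1667)·(-1.3333) + (1.1667)·(-2.3333) + (1.1667)·(1.6667) + (-0.8333)·(0.6667) + (-0.8333)·(0.6667)) / 5 = -8.6667/5 = -1.7333
  s[Z,Z] = ((0.6667)·(0.6667) + (-1.3333)·(-1.3333) + (-2.3333)·(-2.3333) + (1.6667)·(1.6667) + (0.6667)·(0.6667) + (0.6667)·(0.6667)) / 5 = 11.3333/5 = 2.2667
  Sample standard deviations s_i = √(s[i,i]):
  s(X) = √(3.4667) = 1.8619
  s(Y) = √(5.7667) = 2.4014
  s(Z) = √(2.2667) = 1.5055

Step 3 — r_{ij} = s_{ij} / (s_i · s_j):
  r[X,X] = 1 (diagonal).
  r[X,Y] = -3.2667 / (1.8619 · 2.4014) = -3.2667 / 4.4711 = -0.7306
  r[X,Z] = 0.9333 / (1.8619 · 1.5055) = 0.9333 / 2.8032 = 0.333
  r[Y,Y] = 1 (diagonal).
  r[Y,Z] = -1.7333 / (2.4014 · 1.5055) = -1.7333 / 3.6154 = -0.4794
  r[Z,Z] = 1 (diagonal).

R is symmetric with unit diagonal. Assembling:

R = [[1, -0.7306, 0.333],
 [-0.7306, 1, -0.4794],
 [0.333, -0.4794, 1]]


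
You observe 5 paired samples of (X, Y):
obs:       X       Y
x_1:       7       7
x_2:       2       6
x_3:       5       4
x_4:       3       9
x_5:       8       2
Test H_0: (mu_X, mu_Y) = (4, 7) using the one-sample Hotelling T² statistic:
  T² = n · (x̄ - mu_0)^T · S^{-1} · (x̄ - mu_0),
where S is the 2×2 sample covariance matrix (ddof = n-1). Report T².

Step 1 — sample mean vector:
  mean(X) = (7 + 2 + 5 + 3 + 8) / 5 = 25/5 = 5
  mean(Y) = (7 + 6 + 4 + 9 + 2) / 5 = 28/5 = 5.6
  x̄ = (5, 5.6),  deviation x̄ - mu_0 = (5, 5.6) - (4, 7) = (1, -1.4).

Step 2 — sample covariance matrix, S[i,j] = (1/(n-1)) · Σ_k (x_{k,i} - mean_i) · (x_{k,j} - mean_j), divisor n-1 = 4:
  S[X,X] = ((2)·(2) + (-3)·(-3) + (0)·(0) + (-2)·(-2) + (3)·(3)) / 4 = 26/4 = 6.5
  S[X,Y] = ((2)·(1.4) + (-3)·(0.4) + (0)·(-1.6) + (-2)·(3.4) + (3)·(-3.6)) / 4 = -16/4 = -4
  S[Y,Y] = ((1.4)·(1.4) + (0.4)·(0.4) + (-1.6)·(-1.6) + (3.4)·(3.4) + (-3.6)·(-3.6)) / 4 = 29.2/4 = 7.3
  S = [[6.5, -4],
 [-4, 7.3]].

Step 3 — invert S. det(S) = 6.5·7.3 - (-4)² = 31.45.
  S^{-1} = (1/det) · [[d, -b], [-b, a]] = [[0.2321, 0.1272],
 [0.1272, 0.2067]].

Step 4 — quadratic form (x̄ - mu_0)^T · S^{-1} · (x̄ - mu_0):
  S^{-1} · (x̄ - mu_0) = (0.0541, -0.1622),
  (x̄ - mu_0)^T · [...] = (1)·(0.0541) + (-1.4)·(-0.1622) = 0.2811.

Step 5 — scale by n: T² = 5 · 0.2811 = 1.4054.

T² ≈ 1.4054


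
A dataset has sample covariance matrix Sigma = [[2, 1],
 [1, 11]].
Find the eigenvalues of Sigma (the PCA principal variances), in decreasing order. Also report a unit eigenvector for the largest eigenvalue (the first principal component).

Step 1 — characteristic polynomial of 2×2 Sigma:
  det(Sigma - λI) = λ² - trace · λ + det = 0.
  trace = 2 + 11 = 13, det = 2·11 - (1)² = 21.
Step 2 — discriminant:
  Δ = trace² - 4·det = 169 - 84 = 85.
Step 3 — eigenvalues:
  λ = (trace ± √Δ)/2 = (13 ± 9.2195)/2,
  λ_1 = 11.1098,  λ_2 = 1.8902.

Step 4 — unit eigenvector for λ_1: solve (Sigma - λ_1 I)v = 0. First row:
  (2 - 11.1098)·v_x + (1)·v_y = 0, i.e. (-9.1098)·v_x + (1)·v_y = 0,
  so v ∝ (b, λ_1 - a) = (1, 9.1098) = u.
  ||u|| = √((1)² + (9.1098)²) = √(83.988) ≈ 9.1645,
  v_1 = u/||u|| ≈ (0.1091, 0.994) (||v_1|| = 1).

λ_1 = 11.1098,  λ_2 = 1.8902;  v_1 ≈ (0.1091, 0.994)


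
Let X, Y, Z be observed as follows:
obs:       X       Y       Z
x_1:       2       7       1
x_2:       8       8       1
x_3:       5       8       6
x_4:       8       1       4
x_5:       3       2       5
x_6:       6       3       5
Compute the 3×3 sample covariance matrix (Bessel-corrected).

Step 1 — column means:
  mean(X) = (2 + 8 + 5 + 8 + 3 + 6) / 6 = 32/6 = 5.3333
  mean(Y) = (7 + 8 + 8 + 1 + 2 + 3) / 6 = 29/6 = 4.8333
  mean(Z) = (1 + 1 + 6 + 4 + 5 + 5) / 6 = 22/6 = 3.6667

Step 2 — sample covariance S[i,j] = (1/(n-1)) · Σ_k (x_{k,i} - mean_i) · (x_{k,j} - mean_j), with n-1 = 5.
  S[X,X] = ((-3.3333)·(-3.3333) + (2.6667)·(2.6667) + (-0.3333)·(-0.3333) + (2.6667)·(2.6667) + (-2.3333)·(-2.3333) + (0.6667)·(0.6667)) / 5 = 31.3333/5 = 6.2667
  S[X,Y] = ((-3.3333)·(2.1667) + (2.6667)·(3.1667) + (-0.3333)·(3.1667) + (2.6667)·(-3.8333) + (-2.3333)·(-2.8333) + (0.6667)·(-1.8333)) / 5 = -4.6667/5 = -0.9333
  S[X,Z] = ((-3.3333)·(-2.6667) + (2.6667)·(-2.6667) + (-0.3333)·(2.3333) + (2.6667)·(0.3333) + (-2.3333)·(1.3333) + (0.6667)·(1.3333)) / 5 = -0.3333/5 = -0.0667
  S[Y,Y] = ((2.1667)·(2.1667) + (3.1667)·(3.1667) + (3.1667)·(3.1667) + (-3.8333)·(-3.8333) + (-2.8333)·(-2.8333) + (-1.8333)·(-1.8333)) / 5 = 50.8333/5 = 10.1667
  S[Y,Z] = ((2.1667)·(-2.6667) + (3.1667)·(-2.6667) + (3.1667)·(2.3333) + (-3.8333)·(0.3333) + (-2.8333)·(1.3333) + (-1.8333)·(1.3333)) / 5 = -14.3333/5 = -2.8667
  S[Z,Z] = ((-2.6667)·(-2.6667) + (-2.6667)·(-2.6667) + (2.3333)·(2.3333) + (0.3333)·(0.3333) + (1.3333)·(1.3333) + (1.3333)·(1.3333)) / 5 = 23.3333/5 = 4.6667

S is symmetric (S[j,i] = S[i,j]). Assembling:

S = [[6.2667, -0.9333, -0.0667],
 [-0.9333, 10.1667, -2.8667],
 [-0.0667, -2.8667, 4.6667]]


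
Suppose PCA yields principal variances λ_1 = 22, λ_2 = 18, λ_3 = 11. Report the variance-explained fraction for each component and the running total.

Step 1 — total variance = trace(Sigma) = Σ λ_i = 22 + 18 + 11 = 51.

Step 2 — fraction explained by component i = λ_i / Σ λ:
  PC1: 22/51 = 0.4314
  PC2: 18/51 = 0.3529
  PC3: 11/51 = 0.2157

Step 3 — cumulative fraction after k components = (λ_1 + ... + λ_k) / Σ λ:
  k = 1: 22/51 = 0.4314
  k = 2: (22 + 18)/51 = 40/51 = 0.7843
  k = 3: (22 + 18 + 11)/51 = 51/51 = 1

Summary (fraction, with percent):

explained: PC1 0.4314 (43.14%), PC2 0.3529 (35.29%), PC3 0.2157 (21.57%);  cumulative: 0.4314, 0.7843, 1


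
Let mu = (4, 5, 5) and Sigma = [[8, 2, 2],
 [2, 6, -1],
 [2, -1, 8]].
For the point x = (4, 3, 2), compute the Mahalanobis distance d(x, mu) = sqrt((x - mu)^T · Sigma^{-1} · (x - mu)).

Step 1 — centre the observation: (x - mu) = (0, -2, -3).

Step 2 — invert Sigma (cofactor / det for 3×3, or solve directly):
  Sigma^{-1} = [[0.1506, -0.0577, -0.0449],
 [-0.0577, 0.1923, 0.0385],
 [-0.0449, 0.0385, 0.141]].

Step 3 — form the quadratic (x - mu)^T · Sigma^{-1} · (x - mu):
  Sigma^{-1} · (x - mu) = (0.25, -0.5, -0.5).
  (x - mu)^T · [Sigma^{-1} · (x - mu)] = (0)·(0.25) + (-2)·(-0.5) + (-3)·(-0.5) = 2.5.

Step 4 — take square root: d = √(2.5) ≈ 1.5811.

d(x, mu) = √(2.5) ≈ 1.5811


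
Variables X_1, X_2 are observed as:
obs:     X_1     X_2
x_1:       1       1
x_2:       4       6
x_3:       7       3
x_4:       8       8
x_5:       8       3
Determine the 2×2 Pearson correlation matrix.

Step 1 — column means:
  mean(X_1) = (1 + 4 + 7 + 8 + 8) / 5 = 28/5 = 5.6
  mean(X_2) = (1 + 6 + 3 + 8 + 3) / 5 = 21/5 = 4.2

Step 2 — sample variances and covariances s[i,j] = (1/(n-1)) · Σ_k (x_{k,i} - mean_i) · (x_{k,j} - mean_j), with n-1 = 4:
  s[X_1,X_1] = ((-4.6)·(-4.6) + (-1.6)·(-1.6) + (1.4)·(1.4) + (2.4)·(2.4) + (2.4)·(2.4)) / 4 = 37.2/4 = 9.3
  s[X_1,X_2] = ((-4.6)·(-3.2) + (-1.6)·(1.8) + (1.4)·(-1.2) + (2.4)·(3.8) + (2.4)·(-1.2)) / 4 = 16.4/4 = 4.1
  s[X_2,X_2] = ((-3.2)·(-3.2) + (1.8)·(1.8) + (-1.2)·(-1.2) + (3.8)·(3.8) + (-1.2)·(-1.2)) / 4 = 30.8/4 = 7.7
  Sample standard deviations s_i = √(s[i,i]):
  s(X_1) = √(9.3) = 3.0496
  s(X_2) = √(7.7) = 2.7749

Step 3 — r_{ij} = s_{ij} / (s_i · s_j):
  r[X_1,X_1] = 1 (diagonal).
  r[X_1,X_2] = 4.1 / (3.0496 · 2.7749) = 4.1 / 8.4623 = 0.4845
  r[X_2,X_2] = 1 (diagonal).

R is symmetric with unit diagonal. Assembling:

R = [[1, 0.4845],
 [0.4845, 1]]


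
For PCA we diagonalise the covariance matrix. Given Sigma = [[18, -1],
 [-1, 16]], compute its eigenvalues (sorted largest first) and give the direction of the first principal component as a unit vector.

Step 1 — characteristic polynomial of 2×2 Sigma:
  det(Sigma - λI) = λ² - trace · λ + det = 0.
  trace = 18 + 16 = 34, det = 18·16 - (-1)² = 287.
Step 2 — discriminant:
  Δ = trace² - 4·det = 1156 - 1148 = 8.
Step 3 — eigenvalues:
  λ = (trace ± √Δ)/2 = (34 ± 2.8284)/2,
  λ_1 = 18.4142,  λ_2 = 15.5858.

Step 4 — unit eigenvector for λ_1: solve (Sigma - λ_1 I)v = 0. First row:
  (18 - 18.4142)·v_x + (-1)·v_y = 0, i.e. (-0.4142)·v_x + (-1)·v_y = 0,
  so v ∝ (b, λ_1 - a) = (-1, 0.4142); multiply by -1 so the first entry is positive: u = (1, -0.4142).
  ||u|| = √((1)² + (-0.4142)²) = √(1.1716) ≈ 1.0824,
  v_1 = u/||u|| ≈ (0.9239, -0.3827) (||v_1|| = 1).

λ_1 = 18.4142,  λ_2 = 15.5858;  v_1 ≈ (0.9239, -0.3827)


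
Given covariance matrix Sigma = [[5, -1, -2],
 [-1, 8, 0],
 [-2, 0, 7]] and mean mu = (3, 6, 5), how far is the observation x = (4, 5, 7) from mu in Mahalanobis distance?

Step 1 — centre the observation: (x - mu) = (1, -1, 2).

Step 2 — invert Sigma (cofactor / det for 3×3, or solve directly):
  Sigma^{-1} = [[0.2324, 0.029, 0.0664],
 [0.029, 0.1286, 0.0083],
 [0.0664, 0.0083, 0.1618]].

Step 3 — form the quadratic (x - mu)^T · Sigma^{-1} · (x - mu):
  Sigma^{-1} · (x - mu) = (0.3361, -0.083, 0.3817).
  (x - mu)^T · [Sigma^{-1} · (x - mu)] = (1)·(0.3361) + (-1)·(-0.083) + (2)·(0.3817) = 1.1826.

Step 4 — take square root: d = √(1.1826) ≈ 1.0875.

d(x, mu) = √(1.1826) ≈ 1.0875


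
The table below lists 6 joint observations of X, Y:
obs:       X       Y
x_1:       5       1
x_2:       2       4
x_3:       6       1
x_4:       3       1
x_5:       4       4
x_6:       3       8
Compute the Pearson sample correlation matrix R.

Step 1 — column means:
  mean(X) = (5 + 2 + 6 + 3 + 4 + 3) / 6 = 23/6 = 3.8333
  mean(Y) = (1 + 4 + 1 + 1 + 4 + 8) / 6 = 19/6 = 3.1667

Step 2 — sample variances and covariances s[i,j] = (1/(n-1)) · Σ_k (x_{k,i} - mean_i) · (x_{k,j} - mean_j), with n-1 = 5:
  s[X,X] = ((1.1667)·(1.1667) + (-1.8333)·(-1.8333) + (2.1667)·(2.1667) + (-0.8333)·(-0.8333) + (0.1667)·(0.1667) + (-0.8333)·(-0.8333)) / 5 = 10.8333/5 = 2.1667
  s[X,Y] = ((1.1667)·(-2.1667) + (-1.8333)·(0.8333) + (2.1667)·(-2.1667) + (-0.8333)·(-2.1667) + (0.1667)·(0.8333) + (-0.8333)·(4.8333)) / 5 = -10.8333/5 = -2.1667
  s[Y,Y] = ((-2.1667)·(-2.1667) + (0.8333)·(0.8333) + (-2.1667)·(-2.1667) + (-2.1667)·(-2.1667) + (0.8333)·(0.8333) + (4.8333)·(4.8333)) / 5 = 38.8333/5 = 7.7667
  Sample standard deviations s_i = √(s[i,i]):
  s(X) = √(2.1667) = 1.472
  s(Y) = √(7.7667) = 2.7869

Step 3 — r_{ij} = s_{ij} / (s_i · s_j):
  r[X,X] = 1 (diagonal).
  r[X,Y] = -2.1667 / (1.472 · 2.7869) = -2.1667 / 4.1022 = -0.5282
  r[Y,Y] = 1 (diagonal).

R is symmetric with unit diagonal. Assembling:

R = [[1, -0.5282],
 [-0.5282, 1]]


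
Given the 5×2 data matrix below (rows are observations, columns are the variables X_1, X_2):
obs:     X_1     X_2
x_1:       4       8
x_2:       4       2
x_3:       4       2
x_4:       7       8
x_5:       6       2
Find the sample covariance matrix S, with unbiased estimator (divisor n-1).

Step 1 — column means:
  mean(X_1) = (4 + 4 + 4 + 7 + 6) / 5 = 25/5 = 5
  mean(X_2) = (8 + 2 + 2 + 8 + 2) / 5 = 22/5 = 4.4

Step 2 — sample covariance S[i,j] = (1/(n-1)) · Σ_k (x_{k,i} - mean_i) · (x_{k,j} - mean_j), with n-1 = 4.
  S[X_1,X_1] = ((-1)·(-1) + (-1)·(-1) + (-1)·(-1) + (2)·(2) + (1)·(1)) / 4 = 8/4 = 2
  S[X_1,X_2] = ((-1)·(3.6) + (-1)·(-2.4) + (-1)·(-2.4) + (2)·(3.6) + (1)·(-2.4)) / 4 = 6/4 = 1.5
  S[X_2,X_2] = ((3.6)·(3.6) + (-2.4)·(-2.4) + (-2.4)·(-2.4) + (3.6)·(3.6) + (-2.4)·(-2.4)) / 4 = 43.2/4 = 10.8

S is symmetric (S[j,i] = S[i,j]). Assembling:

S = [[2, 1.5],
 [1.5, 10.8]]


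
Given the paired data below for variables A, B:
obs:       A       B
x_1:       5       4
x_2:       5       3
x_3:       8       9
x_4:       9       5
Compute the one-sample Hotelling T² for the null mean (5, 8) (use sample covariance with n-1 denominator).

Step 1 — sample mean vector:
  mean(A) = (5 + 5 + 8 + 9) / 4 = 27/4 = 6.75
  mean(B) = (4 + 3 + 9 + 5) / 4 = 21/4 = 5.25
  x̄ = (6.75, 5.25),  deviation x̄ - mu_0 = (6.75, 5.25) - (5, 8) = (1.75, -2.75).

Step 2 — sample covariance matrix, S[i,j] = (1/(n-1)) · Σ_k (x_{k,i} - mean_i) · (x_{k,j} - mean_j), divisor n-1 = 3:
  S[A,A] = ((-1.75)·(-1.75) + (-1.75)·(-1.75) + (1.25)·(1.25) + (2.25)·(2.25)) / 3 = 12.75/3 = 4.25
  S[A,B] = ((-1.75)·(-1.25) + (-1.75)·(-2.25) + (1.25)·(3.75) + (2.25)·(-0.25)) / 3 = 10.25/3 = 3.4167
  S[B,B] = ((-1.25)·(-1.25) + (-2.25)·(-2.25) + (3.75)·(3.75) + (-0.25)·(-0.25)) / 3 = 20.75/3 = 6.9167
  S = [[4.25, 3.4167],
 [3.4167, 6.9167]].

Step 3 — invert S. det(S) = 4.25·6.9167 - (3.4167)² = 17.7222.
  S^{-1} = (1/det) · [[d, -b], [-b, a]] = [[0.3903, -0.1928],
 [-0.1928, 0.2398]].

Step 4 — quadratic form (x̄ - mu_0)^T · S^{-1} · (x̄ - mu_0):
  S^{-1} · (x̄ - mu_0) = (1.2132, -0.9969),
  (x̄ - mu_0)^T · [...] = (1.75)·(1.2132) + (-2.75)·(-0.9969) = 4.8644.

Step 5 — scale by n: T² = 4 · 4.8644 = 19.4577.

T² ≈ 19.4577


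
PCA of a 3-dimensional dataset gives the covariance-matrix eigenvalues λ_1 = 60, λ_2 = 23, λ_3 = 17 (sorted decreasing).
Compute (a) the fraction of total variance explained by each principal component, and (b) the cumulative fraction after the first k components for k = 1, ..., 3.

Step 1 — total variance = trace(Sigma) = Σ λ_i = 60 + 23 + 17 = 100.

Step 2 — fraction explained by component i = λ_i / Σ λ:
  PC1: 60/100 = 0.6
  PC2: 23/100 = 0.23
  PC3: 17/100 = 0.17

Step 3 — cumulative fraction after k components = (λ_1 + ... + λ_k) / Σ λ:
  k = 1: 60/100 = 0.6
  k = 2: (60 + 23)/100 = 83/100 = 0.83
  k = 3: (60 + 23 + 17)/100 = 100/100 = 1

Summary (fraction, with percent):

explained: PC1 0.6 (60%), PC2 0.23 (23%), PC3 0.17 (17%);  cumulative: 0.6, 0.83, 1


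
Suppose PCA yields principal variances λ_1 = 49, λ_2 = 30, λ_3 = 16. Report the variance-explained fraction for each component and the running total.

Step 1 — total variance = trace(Sigma) = Σ λ_i = 49 + 30 + 16 = 95.

Step 2 — fraction explained by component i = λ_i / Σ λ:
  PC1: 49/95 = 0.5158
  PC2: 30/95 = 0.3158
  PC3: 16/95 = 0.1684

Step 3 — cumulative fraction after k components = (λ_1 + ... + λ_k) / Σ λ:
  k = 1: 49/95 = 0.5158
  k = 2: (49 + 30)/95 = 79/95 = 0.8316
  k = 3: (49 + 30 + 16)/95 = 95/95 = 1

Summary (fraction, with percent):

explained: PC1 0.5158 (51.58%), PC2 0.3158 (31.58%), PC3 0.1684 (16.84%);  cumulative: 0.5158, 0.8316, 1


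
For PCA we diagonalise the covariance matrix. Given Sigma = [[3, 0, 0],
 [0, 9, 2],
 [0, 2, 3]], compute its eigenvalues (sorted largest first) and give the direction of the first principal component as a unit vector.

Step 1 — characteristic polynomial p(λ) = det(λI - Sigma) = λ³ - tr·λ² + c_1·λ - det, where tr = trace, c_1 = sum of the principal 2×2 minors, det = det(Sigma):
  tr = 3 + 9 + 3 = 15,
  c_1 = (3·9 - (0)²) + (3·3 - (0)²) + (9·3 - (2)²) = 27 + 9 + 23 = 59,
  det = 3·(9·3 - (2)²) - (0)·((0)·3 - (2)·(0)) + (0)·((0)·(2) - 9·(0)) = 3·(23) - (0)·(0) + (0)·(0) = 69.
  So p(λ) = λ³ - 15λ² + 59λ - 69.
Step 2 — look for an integer root (rational root theorem: any rational root is an integer divisor of 69). Testing λ = 3:
  p(3) = 27 - 135 + 177 - 69 = 0  ✓
  Dividing out (λ - 3): p(λ) = (λ - 3)(λ² - 12λ + 23).
Step 3 — remaining eigenvalues from the quadratic λ² - 12λ + 23 = 0:
  Δ = 12² - 4·23 = 144 - 92 = 52,  λ = (12 ± √52)/2 = (12 ± 7.2111)/2 ≈ 9.6056 or 2.3944.
  Sorted: λ_1 = 9.6056,  λ_2 = 3,  λ_3 = 2.3944  (check: sum = 15 = tr ✓).

Step 4 — unit eigenvector for λ_1 ≈ 9.6056: v spans the null space of (Sigma - λ_1 I), whose rows are
  r_1 = (-6.6056, 0, 0),  r_2 = (0, -0.6056, 2),  r_3 = (0, 2, -6.6056).
  v is orthogonal to every row, so take v ∝ r_1 × r_2 = ((0)·(2) - (0)·(-0.6056), (0)·(0) - (-6.6056)·(2), (-6.6056)·(-0.6056) - (0)·(0)) ≈ (0, 13.2111, 4).
  Let u = (0, 13.2111, 4).
  ||u|| = √((0)² + (13.2111)² + (4)²) = √(190.5332) ≈ 13.8034,  v_1 = u/||u|| ≈ (0, 0.9571, 0.2898) (||v_1|| = 1).

λ_1 = 9.6056,  λ_2 = 3,  λ_3 = 2.3944;  v_1 ≈ (0, 0.9571, 0.2898)


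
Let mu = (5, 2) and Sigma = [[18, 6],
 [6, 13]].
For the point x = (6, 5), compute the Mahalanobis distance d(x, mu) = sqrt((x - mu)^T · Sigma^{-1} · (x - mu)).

Step 1 — centre the observation: (x - mu) = (1, 3).

Step 2 — invert Sigma. det(Sigma) = 18·13 - (6)² = 198.
  Sigma^{-1} = (1/det) · [[d, -b], [-b, a]] = [[0.0657, -0.0303],
 [-0.0303, 0.0909]].

Step 3 — form the quadratic (x - mu)^T · Sigma^{-1} · (x - mu):
  Sigma^{-1} · (x - mu) = (-0.0253, 0.2424).
  (x - mu)^T · [Sigma^{-1} · (x - mu)] = (1)·(-0.0253) + (3)·(0.2424) = 0.702.

Step 4 — take square root: d = √(0.702) ≈ 0.8379.

d(x, mu) = √(0.702) ≈ 0.8379


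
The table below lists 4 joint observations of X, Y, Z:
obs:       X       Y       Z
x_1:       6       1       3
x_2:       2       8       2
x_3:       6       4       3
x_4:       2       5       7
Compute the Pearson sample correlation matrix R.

Step 1 — column means:
  mean(X) = (6 + 2 + 6 + 2) / 4 = 16/4 = 4
  mean(Y) = (1 + 8 + 4 + 5) / 4 = 18/4 = 4.5
  mean(Z) = (3 + 2 + 3 + 7) / 4 = 15/4 = 3.75

Step 2 — sample variances and covariances s[i,j] = (1/(n-1)) · Σ_k (x_{k,i} - mean_i) · (x_{k,j} - mean_j), with n-1 = 3:
  s[X,X] = ((2)·(2) + (-2)·(-2) + (2)·(2) + (-2)·(-2)) / 3 = 16/3 = 5.3333
  s[X,Y] = ((2)·(-3.5) + (-2)·(3.5) + (2)·(-0.5) + (-2)·(0.5)) / 3 = -16/3 = -5.3333
  s[X,Z] = ((2)·(-0.75) + (-2)·(-1.75) + (2)·(-0.75) + (-2)·(3.25)) / 3 = -6/3 = -2
  s[Y,Y] = ((-3.5)·(-3.5) + (3.5)·(3.5) + (-0.5)·(-0.5) + (0.5)·(0.5)) / 3 = 25/3 = 8.3333
  s[Y,Z] = ((-3.5)·(-0.75) + (3.5)·(-1.75) + (-0.5)·(-0.75) + (0.5)·(3.25)) / 3 = -1.5/3 = -0.5
  s[Z,Z] = ((-0.75)·(-0.75) + (-1.75)·(-1.75) + (-0.75)·(-0.75) + (3.25)·(3.25)) / 3 = 14.75/3 = 4.9167
  Sample standard deviations s_i = √(s[i,i]):
  s(X) = √(5.3333) = 2.3094
  s(Y) = √(8.3333) = 2.8868
  s(Z) = √(4.9167) = 2.2174

Step 3 — r_{ij} = s_{ij} / (s_i · s_j):
  r[X,X] = 1 (diagonal).
  r[X,Y] = -5.3333 / (2.3094 · 2.8868) = -5.3333 / 6.6667 = -0.8
  r[X,Z] = -2 / (2.3094 · 2.2174) = -2 / 5.1208 = -0.3906
  r[Y,Y] = 1 (diagonal).
  r[Y,Z] = -0.5 / (2.8868 · 2.2174) = -0.5 / 6.401 = -0.0781
  r[Z,Z] = 1 (diagonal).

R is symmetric with unit diagonal. Assembling:

R = [[1, -0.8, -0.3906],
 [-0.8, 1, -0.0781],
 [-0.3906, -0.0781, 1]]


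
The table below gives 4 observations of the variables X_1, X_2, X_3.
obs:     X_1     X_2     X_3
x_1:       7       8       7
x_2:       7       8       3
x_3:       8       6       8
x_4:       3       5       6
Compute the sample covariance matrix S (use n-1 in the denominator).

Step 1 — column means:
  mean(X_1) = (7 + 7 + 8 + 3) / 4 = 25/4 = 6.25
  mean(X_2) = (8 + 8 + 6 + 5) / 4 = 27/4 = 6.75
  mean(X_3) = (7 + 3 + 8 + 6) / 4 = 24/4 = 6

Step 2 — sample covariance S[i,j] = (1/(n-1)) · Σ_k (x_{k,i} - mean_i) · (x_{k,j} - mean_j), with n-1 = 3.
  S[X_1,X_1] = ((0.75)·(0.75) + (0.75)·(0.75) + (1.75)·(1.75) + (-3.25)·(-3.25)) / 3 = 14.75/3 = 4.9167
  S[X_1,X_2] = ((0.75)·(1.25) + (0.75)·(1.25) + (1.75)·(-0.75) + (-3.25)·(-1.75)) / 3 = 6.25/3 = 2.0833
  S[X_1,X_3] = ((0.75)·(1) + (0.75)·(-3) + (1.75)·(2) + (-3.25)·(0)) / 3 = 2/3 = 0.6667
  S[X_2,X_2] = ((1.25)·(1.25) + (1.25)·(1.25) + (-0.75)·(-0.75) + (-1.75)·(-1.75)) / 3 = 6.75/3 = 2.25
  S[X_2,X_3] = ((1.25)·(1) + (1.25)·(-3) + (-0.75)·(2) + (-1.75)·(0)) / 3 = -4/3 = -1.3333
  S[X_3,X_3] = ((1)·(1) + (-3)·(-3) + (2)·(2) + (0)·(0)) / 3 = 14/3 = 4.6667

S is symmetric (S[j,i] = S[i,j]). Assembling:

S = [[4.9167, 2.0833, 0.6667],
 [2.0833, 2.25, -1.3333],
 [0.6667, -1.3333, 4.6667]]


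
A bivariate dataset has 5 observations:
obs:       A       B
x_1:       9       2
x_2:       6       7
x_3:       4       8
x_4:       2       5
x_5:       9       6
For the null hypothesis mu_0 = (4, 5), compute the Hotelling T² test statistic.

Step 1 — sample mean vector:
  mean(A) = (9 + 6 + 4 + 2 + 9) / 5 = 30/5 = 6
  mean(B) = (2 + 7 + 8 + 5 + 6) / 5 = 28/5 = 5.6
  x̄ = (6, 5.6),  deviation x̄ - mu_0 = (6, 5.6) - (4, 5) = (2, 0.6).

Step 2 — sample covariance matrix, S[i,j] = (1/(n-1)) · Σ_k (x_{k,i} - mean_i) · (x_{k,j} - mean_j), divisor n-1 = 4:
  S[A,A] = ((3)·(3) + (0)·(0) + (-2)·(-2) + (-4)·(-4) + (3)·(3)) / 4 = 38/4 = 9.5
  S[A,B] = ((3)·(-3.6) + (0)·(1.4) + (-2)·(2.4) + (-4)·(-0.6) + (3)·(0.4)) / 4 = -12/4 = -3
  S[B,B] = ((-3.6)·(-3.6) + (1.4)·(1.4) + (2.4)·(2.4) + (-0.6)·(-0.6) + (0.4)·(0.4)) / 4 = 21.2/4 = 5.3
  S = [[9.5, -3],
 [-3, 5.3]].

Step 3 — invert S. det(S) = 9.5·5.3 - (-3)² = 41.35.
  S^{-1} = (1/det) · [[d, -b], [-b, a]] = [[0.1282, 0.0726],
 [0.0726, 0.2297]].

Step 4 — quadratic form (x̄ - mu_0)^T · S^{-1} · (x̄ - mu_0):
  S^{-1} · (x̄ - mu_0) = (0.2999, 0.283),
  (x̄ - mu_0)^T · [...] = (2)·(0.2999) + (0.6)·(0.283) = 0.7695.

Step 5 — scale by n: T² = 5 · 0.7695 = 3.8476.

T² ≈ 3.8476


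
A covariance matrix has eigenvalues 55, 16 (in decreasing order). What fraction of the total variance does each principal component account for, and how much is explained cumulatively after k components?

Step 1 — total variance = trace(Sigma) = Σ λ_i = 55 + 16 = 71.

Step 2 — fraction explained by component i = λ_i / Σ λ:
  PC1: 55/71 = 0.7746
  PC2: 16/71 = 0.2254

Step 3 — cumulative fraction after k components = (λ_1 + ... + λ_k) / Σ λ:
  k = 1: 55/71 = 0.7746
  k = 2: (55 + 16)/71 = 71/71 = 1

Summary (fraction, with percent):

explained: PC1 0.7746 (77.46%), PC2 0.2254 (22.54%);  cumulative: 0.7746, 1


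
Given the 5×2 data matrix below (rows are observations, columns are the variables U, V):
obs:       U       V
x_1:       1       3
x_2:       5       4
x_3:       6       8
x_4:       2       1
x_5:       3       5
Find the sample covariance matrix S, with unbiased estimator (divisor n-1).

Step 1 — column means:
  mean(U) = (1 + 5 + 6 + 2 + 3) / 5 = 17/5 = 3.4
  mean(V) = (3 + 4 + 8 + 1 + 5) / 5 = 21/5 = 4.2

Step 2 — sample covariance S[i,j] = (1/(n-1)) · Σ_k (x_{k,i} - mean_i) · (x_{k,j} - mean_j), with n-1 = 4.
  S[U,U] = ((-2.4)·(-2.4) + (1.6)·(1.6) + (2.6)·(2.6) + (-1.4)·(-1.4) + (-0.4)·(-0.4)) / 4 = 17.2/4 = 4.3
  S[U,V] = ((-2.4)·(-1.2) + (1.6)·(-0.2) + (2.6)·(3.8) + (-1.4)·(-3.2) + (-0.4)·(0.8)) / 4 = 16.6/4 = 4.15
  S[V,V] = ((-1.2)·(-1.2) + (-0.2)·(-0.2) + (3.8)·(3.8) + (-3.2)·(-3.2) + (0.8)·(0.8)) / 4 = 26.8/4 = 6.7

S is symmetric (S[j,i] = S[i,j]). Assembling:

S = [[4.3, 4.15],
 [4.15, 6.7]]


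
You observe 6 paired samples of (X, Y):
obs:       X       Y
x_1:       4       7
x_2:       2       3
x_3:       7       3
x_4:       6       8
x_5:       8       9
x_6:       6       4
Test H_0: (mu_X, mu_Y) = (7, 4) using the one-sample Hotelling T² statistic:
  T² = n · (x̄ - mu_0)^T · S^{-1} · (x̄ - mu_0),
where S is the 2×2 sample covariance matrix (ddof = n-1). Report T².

Step 1 — sample mean vector:
  mean(X) = (4 + 2 + 7 + 6 + 8 + 6) / 6 = 33/6 = 5.5
  mean(Y) = (7 + 3 + 3 + 8 + 9 + 4) / 6 = 34/6 = 5.6667
  x̄ = (5.5, 5.6667),  deviation x̄ - mu_0 = (5.5, 5.6667) - (7, 4) = (-1.5, 1.6667).

Step 2 — sample covariance matrix, S[i,j] = (1/(n-1)) · Σ_k (x_{k,i} - mean_i) · (x_{k,j} - mean_j), divisor n-1 = 5:
  S[X,X] = ((-1.5)·(-1.5) + (-3.5)·(-3.5) + (1.5)·(1.5) + (0.5)·(0.5) + (2.5)·(2.5) + (0.5)·(0.5)) / 5 = 23.5/5 = 4.7
  S[X,Y] = ((-1.5)·(1.3333) + (-3.5)·(-2.6667) + (1.5)·(-2.6667) + (0.5)·(2.3333) + (2.5)·(3.3333) + (0.5)·(-1.6667)) / 5 = 12/5 = 2.4
  S[Y,Y] = ((1.3333)·(1.3333) + (-2.6667)·(-2.6667) + (-2.6667)·(-2.6667) + (2.3333)·(2.3333) + (3.3333)·(3.3333) + (-1.6667)·(-1.6667)) / 5 = 35.3333/5 = 7.0667
  S = [[4.7, 2.4],
 [2.4, 7.0667]].

Step 3 — invert S. det(S) = 4.7·7.0667 - (2.4)² = 27.4533.
  S^{-1} = (1/det) · [[d, -b], [-b, a]] = [[0.2574, -0.0874],
 [-0.0874, 0.1712]].

Step 4 — quadratic form (x̄ - mu_0)^T · S^{-1} · (x̄ - mu_0):
  S^{-1} · (x̄ - mu_0) = (-0.5318, 0.4165),
  (x̄ - mu_0)^T · [...] = (-1.5)·(-0.5318) + (1.6667)·(0.4165) = 1.4918.

Step 5 — scale by n: T² = 6 · 1.4918 = 8.9509.

T² ≈ 8.9509


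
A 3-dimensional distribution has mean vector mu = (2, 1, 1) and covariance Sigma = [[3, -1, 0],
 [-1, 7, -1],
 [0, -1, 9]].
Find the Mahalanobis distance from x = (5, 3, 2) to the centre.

Step 1 — centre the observation: (x - mu) = (3, 2, 1).

Step 2 — invert Sigma (cofactor / det for 3×3, or solve directly):
  Sigma^{-1} = [[0.3503, 0.0508, 0.0056],
 [0.0508, 0.1525, 0.0169],
 [0.0056, 0.0169, 0.113]].

Step 3 — form the quadratic (x - mu)^T · Sigma^{-1} · (x - mu):
  Sigma^{-1} · (x - mu) = (1.1582, 0.4746, 0.1638).
  (x - mu)^T · [Sigma^{-1} · (x - mu)] = (3)·(1.1582) + (2)·(0.4746) + (1)·(0.1638) = 4.5876.

Step 4 — take square root: d = √(4.5876) ≈ 2.1419.

d(x, mu) = √(4.5876) ≈ 2.1419


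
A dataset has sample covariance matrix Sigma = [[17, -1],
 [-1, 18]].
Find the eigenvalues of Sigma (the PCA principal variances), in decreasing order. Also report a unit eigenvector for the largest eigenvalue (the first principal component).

Step 1 — characteristic polynomial of 2×2 Sigma:
  det(Sigma - λI) = λ² - trace · λ + det = 0.
  trace = 17 + 18 = 35, det = 17·18 - (-1)² = 305.
Step 2 — discriminant:
  Δ = trace² - 4·det = 1225 - 1220 = 5.
Step 3 — eigenvalues:
  λ = (trace ± √Δ)/2 = (35 ± 2.2361)/2,
  λ_1 = 18.618,  λ_2 = 16.382.

Step 4 — unit eigenvector for λ_1: solve (Sigma - λ_1 I)v = 0. First row:
  (17 - 18.618)·v_x + (-1)·v_y = 0, i.e. (-1.618)·v_x + (-1)·v_y = 0,
  so v ∝ (b, λ_1 - a) = (-1, 1.618); multiply by -1 so the first entry is positive: u = (1, -1.618).
  ||u|| = √((1)² + (-1.618)²) = √(3.618) ≈ 1.9021,
  v_1 = u/||u|| ≈ (0.5257, -0.8507) (||v_1|| = 1).

λ_1 = 18.618,  λ_2 = 16.382;  v_1 ≈ (0.5257, -0.8507)


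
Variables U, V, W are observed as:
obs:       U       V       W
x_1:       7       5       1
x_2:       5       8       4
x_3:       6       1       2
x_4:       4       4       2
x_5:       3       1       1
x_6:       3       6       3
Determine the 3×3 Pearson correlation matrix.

Step 1 — column means:
  mean(U) = (7 + 5 + 6 + 4 + 3 + 3) / 6 = 28/6 = 4.6667
  mean(V) = (5 + 8 + 1 + 4 + 1 + 6) / 6 = 25/6 = 4.1667
  mean(W) = (1 + 4 + 2 + 2 + 1 + 3) / 6 = 13/6 = 2.1667

Step 2 — sample variances and covariances s[i,j] = (1/(n-1)) · Σ_k (x_{k,i} - mean_i) · (x_{k,j} - mean_j), with n-1 = 5:
  s[U,U] = ((2.3333)·(2.3333) + (0.3333)·(0.3333) + (1.3333)·(1.3333) + (-0.6667)·(-0.6667) + (-1.6667)·(-1.6667) + (-1.6667)·(-1.6667)) / 5 = 13.3333/5 = 2.6667
  s[U,V] = ((2.3333)·(0.8333) + (0.3333)·(3.8333) + (1.3333)·(-3.1667) + (-0.6667)·(-0.1667) + (-1.6667)·(-3.1667) + (-1.6667)·(1.8333)) / 5 = 1.3333/5 = 0.2667
  s[U,W] = ((2.3333)·(-1.1667) + (0.3333)·(1.8333) + (1.3333)·(-0.1667) + (-0.6667)·(-0.1667) + (-1.6667)·(-1.1667) + (-1.6667)·(0.8333)) / 5 = -1.6667/5 = -0.3333
  s[V,V] = ((0.8333)·(0.8333) + (3.8333)·(3.8333) + (-3.1667)·(-3.1667) + (-0.1667)·(-0.1667) + (-3.1667)·(-3.1667) + (1.8333)·(1.8333)) / 5 = 38.8333/5 = 7.7667
  s[V,W] = ((0.8333)·(-1.1667) + (3.8333)·(1.8333) + (-3.1667)·(-0.1667) + (-0.1667)·(-0.1667) + (-3.1667)·(-1.1667) + (1.8333)·(0.8333)) / 5 = 11.8333/5 = 2.3667
  s[W,W] = ((-1.1667)·(-1.1667) + (1.8333)·(1.8333) + (-0.1667)·(-0.1667) + (-0.1667)·(-0.1667) + (-1.1667)·(-1.1667) + (0.8333)·(0.8333)) / 5 = 6.8333/5 = 1.3667
  Sample standard deviations s_i = √(s[i,i]):
  s(U) = √(2.6667) = 1.633
  s(V) = √(7.7667) = 2.7869
  s(W) = √(1.3667) = 1.169

Step 3 — r_{ij} = s_{ij} / (s_i · s_j):
  r[U,U] = 1 (diagonal).
  r[U,V] = 0.2667 / (1.633 · 2.7869) = 0.2667 / 4.5509 = 0.0586
  r[U,W] = -0.3333 / (1.633 · 1.169) = -0.3333 / 1.909 = -0.1746
  r[V,V] = 1 (diagonal).
  r[V,W] = 2.3667 / (2.7869 · 1.169) = 2.3667 / 3.258 = 0.7264
  r[W,W] = 1 (diagonal).

R is symmetric with unit diagonal. Assembling:

R = [[1, 0.0586, -0.1746],
 [0.0586, 1, 0.7264],
 [-0.1746, 0.7264, 1]]


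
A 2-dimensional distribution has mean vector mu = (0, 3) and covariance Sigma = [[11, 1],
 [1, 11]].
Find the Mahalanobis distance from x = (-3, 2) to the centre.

Step 1 — centre the observation: (x - mu) = (-3, -1).

Step 2 — invert Sigma. det(Sigma) = 11·11 - (1)² = 120.
  Sigma^{-1} = (1/det) · [[d, -b], [-b, a]] = [[0.0917, -0.0083],
 [-0.0083, 0.0917]].

Step 3 — form the quadratic (x - mu)^T · Sigma^{-1} · (x - mu):
  Sigma^{-1} · (x - mu) = (-0.2667, -0.0667).
  (x - mu)^T · [Sigma^{-1} · (x - mu)] = (-3)·(-0.2667) + (-1)·(-0.0667) = 0.8667.

Step 4 — take square root: d = √(0.8667) ≈ 0.9309.

d(x, mu) = √(0.8667) ≈ 0.9309


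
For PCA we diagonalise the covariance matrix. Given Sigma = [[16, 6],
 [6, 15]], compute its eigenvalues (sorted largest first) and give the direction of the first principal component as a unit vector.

Step 1 — characteristic polynomial of 2×2 Sigma:
  det(Sigma - λI) = λ² - trace · λ + det = 0.
  trace = 16 + 15 = 31, det = 16·15 - (6)² = 204.
Step 2 — discriminant:
  Δ = trace² - 4·det = 961 - 816 = 145.
Step 3 — eigenvalues:
  λ = (trace ± √Δ)/2 = (31 ± 12.0416)/2,
  λ_1 = 21.5208,  λ_2 = 9.4792.

Step 4 — unit eigenvector for λ_1: solve (Sigma - λ_1 I)v = 0. First row:
  (16 - 21.5208)·v_x + (6)·v_y = 0, i.e. (-5.5208)·v_x + (6)·v_y = 0,
  so v ∝ (b, λ_1 - a) = (6, 5.5208) = u.
  ||u|| = √((6)² + (5.5208)²) = √(66.4792) ≈ 8.1535,
  v_1 = u/||u|| ≈ (0.7359, 0.6771) (||v_1|| = 1).

λ_1 = 21.5208,  λ_2 = 9.4792;  v_1 ≈ (0.7359, 0.6771)


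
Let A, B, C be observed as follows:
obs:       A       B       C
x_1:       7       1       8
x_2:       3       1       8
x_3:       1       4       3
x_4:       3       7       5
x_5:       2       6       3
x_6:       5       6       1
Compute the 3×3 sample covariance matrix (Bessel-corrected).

Step 1 — column means:
  mean(A) = (7 + 3 + 1 + 3 + 2 + 5) / 6 = 21/6 = 3.5
  mean(B) = (1 + 1 + 4 + 7 + 6 + 6) / 6 = 25/6 = 4.1667
  mean(C) = (8 + 8 + 3 + 5 + 3 + 1) / 6 = 28/6 = 4.6667

Step 2 — sample covariance S[i,j] = (1/(n-1)) · Σ_k (x_{k,i} - mean_i) · (x_{k,j} - mean_j), with n-1 = 5.
  S[A,A] = ((3.5)·(3.5) + (-0.5)·(-0.5) + (-2.5)·(-2.5) + (-0.5)·(-0.5) + (-1.5)·(-1.5) + (1.5)·(1.5)) / 5 = 23.5/5 = 4.7
  S[A,B] = ((3.5)·(-3.1667) + (-0.5)·(-3.1667) + (-2.5)·(-0.1667) + (-0.5)·(2.8333) + (-1.5)·(1.8333) + (1.5)·(1.8333)) / 5 = -10.5/5 = -2.1
  S[A,C] = ((3.5)·(3.3333) + (-0.5)·(3.3333) + (-2.5)·(-1.6667) + (-0.5)·(0.3333) + (-1.5)·(-1.6667) + (1.5)·(-3.6667)) / 5 = 11/5 = 2.2
  S[B,B] = ((-3.1667)·(-3.1667) + (-3.1667)·(-3.1667) + (-0.1667)·(-0.1667) + (2.8333)·(2.8333) + (1.8333)·(1.8333) + (1.8333)·(1.8333)) / 5 = 34.8333/5 = 6.9667
  S[B,C] = ((-3.1667)·(3.3333) + (-3.1667)·(3.3333) + (-0.1667)·(-1.6667) + (2.8333)·(0.3333) + (1.8333)·(-1.6667) + (1.8333)·(-3.6667)) / 5 = -29.6667/5 = -5.9333
  S[C,C] = ((3.3333)·(3.3333) + (3.3333)·(3.3333) + (-1.6667)·(-1.6667) + (0.3333)·(0.3333) + (-1.6667)·(-1.6667) + (-3.6667)·(-3.6667)) / 5 = 41.3333/5 = 8.2667

S is symmetric (S[j,i] = S[i,j]). Assembling:

S = [[4.7, -2.1, 2.2],
 [-2.1, 6.9667, -5.9333],
 [2.2, -5.9333, 8.2667]]


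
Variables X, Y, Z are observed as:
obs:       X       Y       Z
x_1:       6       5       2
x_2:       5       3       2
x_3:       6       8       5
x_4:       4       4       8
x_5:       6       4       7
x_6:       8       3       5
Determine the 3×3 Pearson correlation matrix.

Step 1 — column means:
  mean(X) = (6 + 5 + 6 + 4 + 6 + 8) / 6 = 35/6 = 5.8333
  mean(Y) = (5 + 3 + 8 + 4 + 4 + 3) / 6 = 27/6 = 4.5
  mean(Z) = (2 + 2 + 5 + 8 + 7 + 5) / 6 = 29/6 = 4.8333

Step 2 — sample variances and covariances s[i,j] = (1/(n-1)) · Σ_k (x_{k,i} - mean_i) · (x_{k,j} - mean_j), with n-1 = 5:
  s[X,X] = ((0.1667)·(0.1667) + (-0.8333)·(-0.8333) + (0.1667)·(0.1667) + (-1.8333)·(-1.8333) + (0.1667)·(0.1667) + (2.1667)·(2.1667)) / 5 = 8.8333/5 = 1.7667
  s[X,Y] = ((0.1667)·(0.5) + (-0.8333)·(-1.5) + (0.1667)·(3.5) + (-1.8333)·(-0.5) + (0.1667)·(-0.5) + (2.1667)·(-1.5)) / 5 = -0.5/5 = -0.1
  s[X,Z] = ((0.1667)·(-2.8333) + (-0.8333)·(-2.8333) + (0.1667)·(0.1667) + (-1.8333)·(3.1667) + (0.1667)·(2.1667) + (2.1667)·(0.1667)) / 5 = -3.1667/5 = -0.6333
  s[Y,Y] = ((0.5)·(0.5) + (-1.5)·(-1.5) + (3.5)·(3.5) + (-0.5)·(-0.5) + (-0.5)·(-0.5) + (-1.5)·(-1.5)) / 5 = 17.5/5 = 3.5
  s[Y,Z] = ((0.5)·(-2.8333) + (-1.5)·(-2.8333) + (3.5)·(0.1667) + (-0.5)·(3.1667) + (-0.5)·(2.1667) + (-1.5)·(0.1667)) / 5 = 0.5/5 = 0.1
  s[Z,Z] = ((-2.8333)·(-2.8333) + (-2.8333)·(-2.8333) + (0.1667)·(0.1667) + (3.1667)·(3.1667) + (2.1667)·(2.1667) + (0.1667)·(0.1667)) / 5 = 30.8333/5 = 6.1667
  Sample standard deviations s_i = √(s[i,i]):
  s(X) = √(1.7667) = 1.3292
  s(Y) = √(3.5) = 1.8708
  s(Z) = √(6.1667) = 2.4833

Step 3 — r_{ij} = s_{ij} / (s_i · s_j):
  r[X,X] = 1 (diagonal).
  r[X,Y] = -0.1 / (1.3292 · 1.8708) = -0.1 / 2.4866 = -0.0402
  r[X,Z] = -0.6333 / (1.3292 · 2.4833) = -0.6333 / 3.3007 = -0.1919
  r[Y,Y] = 1 (diagonal).
  r[Y,Z] = 0.1 / (1.8708 · 2.4833) = 0.1 / 4.6458 = 0.0215
  r[Z,Z] = 1 (diagonal).

R is symmetric with unit diagonal. Assembling:

R = [[1, -0.0402, -0.1919],
 [-0.0402, 1, 0.0215],
 [-0.1919, 0.0215, 1]]


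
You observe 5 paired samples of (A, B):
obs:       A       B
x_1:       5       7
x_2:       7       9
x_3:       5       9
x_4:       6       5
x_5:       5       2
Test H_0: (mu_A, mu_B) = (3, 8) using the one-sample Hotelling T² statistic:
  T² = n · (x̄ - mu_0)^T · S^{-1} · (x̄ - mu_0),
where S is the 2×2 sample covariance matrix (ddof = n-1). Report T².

Step 1 — sample mean vector:
  mean(A) = (5 + 7 + 5 + 6 + 5) / 5 = 28/5 = 5.6
  mean(B) = (7 + 9 + 9 + 5 + 2) / 5 = 32/5 = 6.4
  x̄ = (5.6, 6.4),  deviation x̄ - mu_0 = (5.6, 6.4) - (3, 8) = (2.6, -1.6).

Step 2 — sample covariance matrix, S[i,j] = (1/(n-1)) · Σ_k (x_{k,i} - mean_i) · (x_{k,j} - mean_j), divisor n-1 = 4:
  S[A,A] = ((-0.6)·(-0.6) + (1.4)·(1.4) + (-0.6)·(-0.6) + (0.4)·(0.4) + (-0.6)·(-0.6)) / 4 = 3.2/4 = 0.8
  S[A,B] = ((-0.6)·(0.6) + (1.4)·(2.6) + (-0.6)·(2.6) + (0.4)·(-1.4) + (-0.6)·(-4.4)) / 4 = 3.8/4 = 0.95
  S[B,B] = ((0.6)·(0.6) + (2.6)·(2.6) + (2.6)·(2.6) + (-1.4)·(-1.4) + (-4.4)·(-4.4)) / 4 = 35.2/4 = 8.8
  S = [[0.8, 0.95],
 [0.95, 8.8]].

Step 3 — invert S. det(S) = 0.8·8.8 - (0.95)² = 6.1375.
  S^{-1} = (1/det) · [[d, -b], [-b, a]] = [[1.4338, -0.1548],
 [-0.1548, 0.1303]].

Step 4 — quadratic form (x̄ - mu_0)^T · S^{-1} · (x̄ - mu_0):
  S^{-1} · (x̄ - mu_0) = (3.9756, -0.611),
  (x̄ - mu_0)^T · [...] = (2.6)·(3.9756) + (-1.6)·(-0.611) = 11.3141.

Step 5 — scale by n: T² = 5 · 11.3141 = 56.5703.

T² ≈ 56.5703


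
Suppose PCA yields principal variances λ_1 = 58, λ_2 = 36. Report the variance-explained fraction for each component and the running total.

Step 1 — total variance = trace(Sigma) = Σ λ_i = 58 + 36 = 94.

Step 2 — fraction explained by component i = λ_i / Σ λ:
  PC1: 58/94 = 0.617
  PC2: 36/94 = 0.383

Step 3 — cumulative fraction after k components = (λ_1 + ... + λ_k) / Σ λ:
  k = 1: 58/94 = 0.617
  k = 2: (58 + 36)/94 = 94/94 = 1

Summary (fraction, with percent):

explained: PC1 0.617 (61.7%), PC2 0.383 (38.3%);  cumulative: 0.617, 1


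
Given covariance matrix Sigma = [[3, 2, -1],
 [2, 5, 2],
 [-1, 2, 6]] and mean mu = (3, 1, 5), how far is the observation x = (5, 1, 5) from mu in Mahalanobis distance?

Step 1 — centre the observation: (x - mu) = (2, 0, 0).

Step 2 — invert Sigma (cofactor / det for 3×3, or solve directly):
  Sigma^{-1} = [[0.6341, -0.3415, 0.2195],
 [-0.3415, 0.4146, -0.1951],
 [0.2195, -0.1951, 0.2683]].

Step 3 — form the quadratic (x - mu)^T · Sigma^{-1} · (x - mu):
  Sigma^{-1} · (x - mu) = (1.2683, -0.6829, 0.439).
  (x - mu)^T · [Sigma^{-1} · (x - mu)] = (2)·(1.2683) + (0)·(-0.6829) + (0)·(0.439) = 2.5366.

Step 4 — take square root: d = √(2.5366) ≈ 1.5927.

d(x, mu) = √(2.5366) ≈ 1.5927
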